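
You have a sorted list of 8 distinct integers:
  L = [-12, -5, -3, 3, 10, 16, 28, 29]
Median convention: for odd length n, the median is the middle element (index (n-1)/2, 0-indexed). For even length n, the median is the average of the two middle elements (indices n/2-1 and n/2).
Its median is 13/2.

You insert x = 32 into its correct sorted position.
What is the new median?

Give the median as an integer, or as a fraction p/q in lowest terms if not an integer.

Old list (sorted, length 8): [-12, -5, -3, 3, 10, 16, 28, 29]
Old median = 13/2
Insert x = 32
Old length even (8). Middle pair: indices 3,4 = 3,10.
New length odd (9). New median = single middle element.
x = 32: 8 elements are < x, 0 elements are > x.
New sorted list: [-12, -5, -3, 3, 10, 16, 28, 29, 32]
New median = 10

Answer: 10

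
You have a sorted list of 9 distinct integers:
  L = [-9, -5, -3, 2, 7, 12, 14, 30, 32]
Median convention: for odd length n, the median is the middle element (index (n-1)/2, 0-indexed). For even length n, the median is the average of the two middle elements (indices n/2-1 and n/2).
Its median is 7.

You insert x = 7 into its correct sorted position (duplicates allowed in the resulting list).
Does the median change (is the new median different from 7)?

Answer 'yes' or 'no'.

Answer: no

Derivation:
Old median = 7
Insert x = 7
New median = 7
Changed? no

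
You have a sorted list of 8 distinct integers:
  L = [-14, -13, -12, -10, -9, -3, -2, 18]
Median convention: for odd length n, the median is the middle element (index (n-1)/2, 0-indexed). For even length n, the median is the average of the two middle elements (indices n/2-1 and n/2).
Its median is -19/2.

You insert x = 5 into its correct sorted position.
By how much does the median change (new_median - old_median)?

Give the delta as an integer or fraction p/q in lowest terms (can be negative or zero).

Answer: 1/2

Derivation:
Old median = -19/2
After inserting x = 5: new sorted = [-14, -13, -12, -10, -9, -3, -2, 5, 18]
New median = -9
Delta = -9 - -19/2 = 1/2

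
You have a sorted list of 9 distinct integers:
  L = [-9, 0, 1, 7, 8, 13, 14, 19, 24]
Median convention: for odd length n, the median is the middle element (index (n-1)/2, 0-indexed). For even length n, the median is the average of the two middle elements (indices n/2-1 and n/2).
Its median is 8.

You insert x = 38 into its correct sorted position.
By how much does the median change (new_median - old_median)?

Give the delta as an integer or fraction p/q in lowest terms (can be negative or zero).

Answer: 5/2

Derivation:
Old median = 8
After inserting x = 38: new sorted = [-9, 0, 1, 7, 8, 13, 14, 19, 24, 38]
New median = 21/2
Delta = 21/2 - 8 = 5/2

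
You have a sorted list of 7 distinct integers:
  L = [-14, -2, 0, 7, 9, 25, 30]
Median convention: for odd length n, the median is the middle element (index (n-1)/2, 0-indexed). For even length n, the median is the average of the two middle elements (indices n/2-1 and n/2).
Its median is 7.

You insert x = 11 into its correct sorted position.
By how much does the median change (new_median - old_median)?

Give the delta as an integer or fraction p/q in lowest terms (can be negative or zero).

Answer: 1

Derivation:
Old median = 7
After inserting x = 11: new sorted = [-14, -2, 0, 7, 9, 11, 25, 30]
New median = 8
Delta = 8 - 7 = 1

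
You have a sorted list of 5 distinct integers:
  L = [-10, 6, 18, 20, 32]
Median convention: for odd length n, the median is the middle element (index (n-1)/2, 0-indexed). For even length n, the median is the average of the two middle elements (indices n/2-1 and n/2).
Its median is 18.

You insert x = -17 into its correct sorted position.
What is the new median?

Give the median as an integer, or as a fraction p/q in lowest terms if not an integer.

Answer: 12

Derivation:
Old list (sorted, length 5): [-10, 6, 18, 20, 32]
Old median = 18
Insert x = -17
Old length odd (5). Middle was index 2 = 18.
New length even (6). New median = avg of two middle elements.
x = -17: 0 elements are < x, 5 elements are > x.
New sorted list: [-17, -10, 6, 18, 20, 32]
New median = 12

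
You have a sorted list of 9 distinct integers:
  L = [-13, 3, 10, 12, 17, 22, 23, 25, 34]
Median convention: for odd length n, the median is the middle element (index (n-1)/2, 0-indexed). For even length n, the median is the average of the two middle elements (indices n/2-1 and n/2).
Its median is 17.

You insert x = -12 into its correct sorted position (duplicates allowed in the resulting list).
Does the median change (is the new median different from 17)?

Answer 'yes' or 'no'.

Old median = 17
Insert x = -12
New median = 29/2
Changed? yes

Answer: yes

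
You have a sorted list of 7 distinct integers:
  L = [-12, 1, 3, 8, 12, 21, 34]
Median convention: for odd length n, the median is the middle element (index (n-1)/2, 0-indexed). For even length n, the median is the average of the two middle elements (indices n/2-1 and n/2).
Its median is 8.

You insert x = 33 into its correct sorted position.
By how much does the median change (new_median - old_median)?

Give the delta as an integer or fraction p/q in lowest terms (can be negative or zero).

Answer: 2

Derivation:
Old median = 8
After inserting x = 33: new sorted = [-12, 1, 3, 8, 12, 21, 33, 34]
New median = 10
Delta = 10 - 8 = 2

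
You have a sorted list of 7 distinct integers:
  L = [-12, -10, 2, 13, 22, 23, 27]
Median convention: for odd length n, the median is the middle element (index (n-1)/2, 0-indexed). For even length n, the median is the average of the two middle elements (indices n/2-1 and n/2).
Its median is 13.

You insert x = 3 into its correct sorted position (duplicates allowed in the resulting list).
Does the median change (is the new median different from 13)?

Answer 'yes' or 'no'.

Old median = 13
Insert x = 3
New median = 8
Changed? yes

Answer: yes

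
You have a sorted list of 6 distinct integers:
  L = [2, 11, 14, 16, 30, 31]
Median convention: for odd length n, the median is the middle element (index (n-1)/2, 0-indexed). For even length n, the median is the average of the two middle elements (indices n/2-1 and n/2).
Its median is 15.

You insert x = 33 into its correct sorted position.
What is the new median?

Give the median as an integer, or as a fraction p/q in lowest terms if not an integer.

Old list (sorted, length 6): [2, 11, 14, 16, 30, 31]
Old median = 15
Insert x = 33
Old length even (6). Middle pair: indices 2,3 = 14,16.
New length odd (7). New median = single middle element.
x = 33: 6 elements are < x, 0 elements are > x.
New sorted list: [2, 11, 14, 16, 30, 31, 33]
New median = 16

Answer: 16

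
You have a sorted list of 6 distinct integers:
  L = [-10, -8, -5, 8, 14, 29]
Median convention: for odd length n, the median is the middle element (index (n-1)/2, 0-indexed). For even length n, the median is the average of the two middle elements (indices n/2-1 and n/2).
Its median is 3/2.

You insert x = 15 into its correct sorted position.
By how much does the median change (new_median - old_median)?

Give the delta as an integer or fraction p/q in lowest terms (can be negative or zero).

Answer: 13/2

Derivation:
Old median = 3/2
After inserting x = 15: new sorted = [-10, -8, -5, 8, 14, 15, 29]
New median = 8
Delta = 8 - 3/2 = 13/2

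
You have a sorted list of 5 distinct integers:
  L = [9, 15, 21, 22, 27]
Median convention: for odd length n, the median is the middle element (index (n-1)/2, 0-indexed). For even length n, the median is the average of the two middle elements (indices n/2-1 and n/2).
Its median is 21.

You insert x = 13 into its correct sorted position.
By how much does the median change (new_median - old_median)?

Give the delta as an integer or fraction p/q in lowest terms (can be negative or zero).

Answer: -3

Derivation:
Old median = 21
After inserting x = 13: new sorted = [9, 13, 15, 21, 22, 27]
New median = 18
Delta = 18 - 21 = -3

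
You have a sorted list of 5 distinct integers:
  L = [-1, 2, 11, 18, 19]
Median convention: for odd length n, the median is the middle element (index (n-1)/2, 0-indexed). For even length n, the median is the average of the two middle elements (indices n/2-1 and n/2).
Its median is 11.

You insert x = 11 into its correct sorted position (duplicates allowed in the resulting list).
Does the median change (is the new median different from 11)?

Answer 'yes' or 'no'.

Old median = 11
Insert x = 11
New median = 11
Changed? no

Answer: no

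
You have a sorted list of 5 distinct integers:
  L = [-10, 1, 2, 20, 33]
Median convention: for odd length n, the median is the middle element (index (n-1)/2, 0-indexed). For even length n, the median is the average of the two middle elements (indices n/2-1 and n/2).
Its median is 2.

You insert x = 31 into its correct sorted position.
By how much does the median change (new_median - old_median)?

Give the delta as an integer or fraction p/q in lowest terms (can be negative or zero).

Answer: 9

Derivation:
Old median = 2
After inserting x = 31: new sorted = [-10, 1, 2, 20, 31, 33]
New median = 11
Delta = 11 - 2 = 9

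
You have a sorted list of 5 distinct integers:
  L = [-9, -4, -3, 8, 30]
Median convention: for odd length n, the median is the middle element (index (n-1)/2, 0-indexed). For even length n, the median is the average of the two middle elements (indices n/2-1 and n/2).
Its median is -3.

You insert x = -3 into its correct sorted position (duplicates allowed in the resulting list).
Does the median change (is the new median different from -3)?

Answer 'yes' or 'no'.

Answer: no

Derivation:
Old median = -3
Insert x = -3
New median = -3
Changed? no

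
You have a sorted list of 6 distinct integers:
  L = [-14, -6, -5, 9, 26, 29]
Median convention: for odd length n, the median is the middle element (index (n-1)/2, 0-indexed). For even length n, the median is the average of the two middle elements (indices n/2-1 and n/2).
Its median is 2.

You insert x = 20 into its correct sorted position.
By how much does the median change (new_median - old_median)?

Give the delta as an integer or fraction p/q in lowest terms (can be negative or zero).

Answer: 7

Derivation:
Old median = 2
After inserting x = 20: new sorted = [-14, -6, -5, 9, 20, 26, 29]
New median = 9
Delta = 9 - 2 = 7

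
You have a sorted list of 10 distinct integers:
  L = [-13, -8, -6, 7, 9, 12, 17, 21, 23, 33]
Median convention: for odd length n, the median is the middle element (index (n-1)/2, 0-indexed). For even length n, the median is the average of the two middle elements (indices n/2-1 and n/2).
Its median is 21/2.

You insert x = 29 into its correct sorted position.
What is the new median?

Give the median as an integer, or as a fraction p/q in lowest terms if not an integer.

Old list (sorted, length 10): [-13, -8, -6, 7, 9, 12, 17, 21, 23, 33]
Old median = 21/2
Insert x = 29
Old length even (10). Middle pair: indices 4,5 = 9,12.
New length odd (11). New median = single middle element.
x = 29: 9 elements are < x, 1 elements are > x.
New sorted list: [-13, -8, -6, 7, 9, 12, 17, 21, 23, 29, 33]
New median = 12

Answer: 12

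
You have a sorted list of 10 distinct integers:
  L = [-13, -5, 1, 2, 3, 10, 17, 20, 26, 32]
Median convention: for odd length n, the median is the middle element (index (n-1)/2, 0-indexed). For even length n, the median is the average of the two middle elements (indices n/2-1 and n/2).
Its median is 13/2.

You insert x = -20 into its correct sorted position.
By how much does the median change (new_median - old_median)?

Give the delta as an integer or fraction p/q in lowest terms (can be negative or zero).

Old median = 13/2
After inserting x = -20: new sorted = [-20, -13, -5, 1, 2, 3, 10, 17, 20, 26, 32]
New median = 3
Delta = 3 - 13/2 = -7/2

Answer: -7/2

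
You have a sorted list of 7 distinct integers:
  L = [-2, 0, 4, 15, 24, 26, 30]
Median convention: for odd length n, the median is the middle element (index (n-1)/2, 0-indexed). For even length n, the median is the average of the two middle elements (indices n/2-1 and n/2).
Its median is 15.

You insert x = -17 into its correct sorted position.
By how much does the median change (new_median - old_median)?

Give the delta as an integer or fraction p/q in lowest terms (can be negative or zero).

Old median = 15
After inserting x = -17: new sorted = [-17, -2, 0, 4, 15, 24, 26, 30]
New median = 19/2
Delta = 19/2 - 15 = -11/2

Answer: -11/2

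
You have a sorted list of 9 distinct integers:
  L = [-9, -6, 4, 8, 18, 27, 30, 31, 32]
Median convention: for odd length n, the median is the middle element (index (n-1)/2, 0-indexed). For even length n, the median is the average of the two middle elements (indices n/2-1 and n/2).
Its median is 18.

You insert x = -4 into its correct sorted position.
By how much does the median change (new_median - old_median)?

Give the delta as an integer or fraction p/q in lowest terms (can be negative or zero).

Old median = 18
After inserting x = -4: new sorted = [-9, -6, -4, 4, 8, 18, 27, 30, 31, 32]
New median = 13
Delta = 13 - 18 = -5

Answer: -5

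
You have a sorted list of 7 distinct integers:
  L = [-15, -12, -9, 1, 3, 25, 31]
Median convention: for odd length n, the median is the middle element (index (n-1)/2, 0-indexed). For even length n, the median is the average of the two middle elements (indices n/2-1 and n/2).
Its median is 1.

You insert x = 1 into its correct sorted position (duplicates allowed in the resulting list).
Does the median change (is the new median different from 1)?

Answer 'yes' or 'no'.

Old median = 1
Insert x = 1
New median = 1
Changed? no

Answer: no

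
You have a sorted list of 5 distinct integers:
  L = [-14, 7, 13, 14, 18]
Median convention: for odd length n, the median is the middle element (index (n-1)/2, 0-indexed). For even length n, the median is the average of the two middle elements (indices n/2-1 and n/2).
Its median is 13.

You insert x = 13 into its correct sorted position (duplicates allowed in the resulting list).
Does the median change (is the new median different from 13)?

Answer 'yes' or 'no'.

Answer: no

Derivation:
Old median = 13
Insert x = 13
New median = 13
Changed? no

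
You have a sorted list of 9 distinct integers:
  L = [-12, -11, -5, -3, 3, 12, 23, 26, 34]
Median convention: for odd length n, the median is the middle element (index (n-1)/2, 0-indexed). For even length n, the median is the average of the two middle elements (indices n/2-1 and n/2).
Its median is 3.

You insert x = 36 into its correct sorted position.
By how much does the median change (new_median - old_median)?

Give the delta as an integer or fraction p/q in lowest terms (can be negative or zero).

Answer: 9/2

Derivation:
Old median = 3
After inserting x = 36: new sorted = [-12, -11, -5, -3, 3, 12, 23, 26, 34, 36]
New median = 15/2
Delta = 15/2 - 3 = 9/2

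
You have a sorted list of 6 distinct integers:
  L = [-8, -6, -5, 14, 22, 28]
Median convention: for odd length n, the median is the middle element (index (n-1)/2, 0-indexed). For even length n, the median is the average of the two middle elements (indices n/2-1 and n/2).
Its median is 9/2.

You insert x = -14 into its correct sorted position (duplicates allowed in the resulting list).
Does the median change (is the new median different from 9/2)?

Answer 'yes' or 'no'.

Answer: yes

Derivation:
Old median = 9/2
Insert x = -14
New median = -5
Changed? yes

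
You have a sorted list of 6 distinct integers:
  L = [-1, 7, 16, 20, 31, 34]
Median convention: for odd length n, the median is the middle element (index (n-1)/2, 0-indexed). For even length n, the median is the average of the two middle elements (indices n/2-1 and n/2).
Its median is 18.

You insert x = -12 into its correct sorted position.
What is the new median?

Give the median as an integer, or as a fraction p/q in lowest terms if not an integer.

Answer: 16

Derivation:
Old list (sorted, length 6): [-1, 7, 16, 20, 31, 34]
Old median = 18
Insert x = -12
Old length even (6). Middle pair: indices 2,3 = 16,20.
New length odd (7). New median = single middle element.
x = -12: 0 elements are < x, 6 elements are > x.
New sorted list: [-12, -1, 7, 16, 20, 31, 34]
New median = 16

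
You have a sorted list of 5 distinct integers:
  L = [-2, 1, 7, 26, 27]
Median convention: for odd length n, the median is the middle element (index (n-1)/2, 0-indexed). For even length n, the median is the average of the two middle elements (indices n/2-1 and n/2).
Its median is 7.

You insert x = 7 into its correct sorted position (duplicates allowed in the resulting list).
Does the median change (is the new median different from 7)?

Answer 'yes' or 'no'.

Answer: no

Derivation:
Old median = 7
Insert x = 7
New median = 7
Changed? no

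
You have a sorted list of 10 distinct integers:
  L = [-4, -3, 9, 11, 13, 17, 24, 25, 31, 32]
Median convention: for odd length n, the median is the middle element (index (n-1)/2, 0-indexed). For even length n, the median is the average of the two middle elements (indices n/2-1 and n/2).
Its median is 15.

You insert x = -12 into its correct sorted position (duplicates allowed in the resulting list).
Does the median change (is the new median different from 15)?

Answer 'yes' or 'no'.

Old median = 15
Insert x = -12
New median = 13
Changed? yes

Answer: yes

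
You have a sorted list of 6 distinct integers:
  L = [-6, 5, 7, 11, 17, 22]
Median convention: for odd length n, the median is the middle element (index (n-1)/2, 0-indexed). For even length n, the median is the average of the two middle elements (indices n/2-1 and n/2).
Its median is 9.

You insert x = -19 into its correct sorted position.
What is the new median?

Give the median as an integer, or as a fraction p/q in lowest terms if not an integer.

Answer: 7

Derivation:
Old list (sorted, length 6): [-6, 5, 7, 11, 17, 22]
Old median = 9
Insert x = -19
Old length even (6). Middle pair: indices 2,3 = 7,11.
New length odd (7). New median = single middle element.
x = -19: 0 elements are < x, 6 elements are > x.
New sorted list: [-19, -6, 5, 7, 11, 17, 22]
New median = 7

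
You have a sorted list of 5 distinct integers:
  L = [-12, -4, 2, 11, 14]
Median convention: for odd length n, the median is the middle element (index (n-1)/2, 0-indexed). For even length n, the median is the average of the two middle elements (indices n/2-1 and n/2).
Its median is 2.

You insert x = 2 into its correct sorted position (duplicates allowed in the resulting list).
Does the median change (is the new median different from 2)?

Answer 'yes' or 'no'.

Answer: no

Derivation:
Old median = 2
Insert x = 2
New median = 2
Changed? no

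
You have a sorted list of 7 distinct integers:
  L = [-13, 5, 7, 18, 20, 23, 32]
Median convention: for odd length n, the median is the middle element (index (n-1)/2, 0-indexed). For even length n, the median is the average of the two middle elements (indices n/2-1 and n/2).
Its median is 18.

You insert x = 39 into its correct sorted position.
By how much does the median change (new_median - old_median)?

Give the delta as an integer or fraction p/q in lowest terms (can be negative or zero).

Old median = 18
After inserting x = 39: new sorted = [-13, 5, 7, 18, 20, 23, 32, 39]
New median = 19
Delta = 19 - 18 = 1

Answer: 1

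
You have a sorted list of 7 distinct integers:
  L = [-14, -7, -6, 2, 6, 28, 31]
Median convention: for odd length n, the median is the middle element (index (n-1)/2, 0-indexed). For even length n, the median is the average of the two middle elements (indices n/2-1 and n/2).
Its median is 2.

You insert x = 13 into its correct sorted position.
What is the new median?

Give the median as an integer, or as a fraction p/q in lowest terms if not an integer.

Answer: 4

Derivation:
Old list (sorted, length 7): [-14, -7, -6, 2, 6, 28, 31]
Old median = 2
Insert x = 13
Old length odd (7). Middle was index 3 = 2.
New length even (8). New median = avg of two middle elements.
x = 13: 5 elements are < x, 2 elements are > x.
New sorted list: [-14, -7, -6, 2, 6, 13, 28, 31]
New median = 4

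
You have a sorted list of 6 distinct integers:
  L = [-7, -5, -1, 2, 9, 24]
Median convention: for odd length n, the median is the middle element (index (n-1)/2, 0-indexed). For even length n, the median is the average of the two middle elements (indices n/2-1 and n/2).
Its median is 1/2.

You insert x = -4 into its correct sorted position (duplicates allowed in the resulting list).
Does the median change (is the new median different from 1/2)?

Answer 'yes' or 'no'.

Answer: yes

Derivation:
Old median = 1/2
Insert x = -4
New median = -1
Changed? yes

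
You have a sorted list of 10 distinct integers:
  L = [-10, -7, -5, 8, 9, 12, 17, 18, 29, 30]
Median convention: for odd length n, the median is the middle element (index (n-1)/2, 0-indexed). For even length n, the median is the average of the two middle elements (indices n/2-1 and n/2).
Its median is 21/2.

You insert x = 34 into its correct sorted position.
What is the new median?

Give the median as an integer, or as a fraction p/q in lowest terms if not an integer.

Answer: 12

Derivation:
Old list (sorted, length 10): [-10, -7, -5, 8, 9, 12, 17, 18, 29, 30]
Old median = 21/2
Insert x = 34
Old length even (10). Middle pair: indices 4,5 = 9,12.
New length odd (11). New median = single middle element.
x = 34: 10 elements are < x, 0 elements are > x.
New sorted list: [-10, -7, -5, 8, 9, 12, 17, 18, 29, 30, 34]
New median = 12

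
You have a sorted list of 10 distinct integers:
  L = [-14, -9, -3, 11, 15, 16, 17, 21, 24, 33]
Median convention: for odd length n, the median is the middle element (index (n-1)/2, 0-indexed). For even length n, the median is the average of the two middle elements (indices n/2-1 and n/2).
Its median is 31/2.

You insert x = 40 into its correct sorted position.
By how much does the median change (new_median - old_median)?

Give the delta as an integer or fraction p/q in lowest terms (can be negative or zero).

Old median = 31/2
After inserting x = 40: new sorted = [-14, -9, -3, 11, 15, 16, 17, 21, 24, 33, 40]
New median = 16
Delta = 16 - 31/2 = 1/2

Answer: 1/2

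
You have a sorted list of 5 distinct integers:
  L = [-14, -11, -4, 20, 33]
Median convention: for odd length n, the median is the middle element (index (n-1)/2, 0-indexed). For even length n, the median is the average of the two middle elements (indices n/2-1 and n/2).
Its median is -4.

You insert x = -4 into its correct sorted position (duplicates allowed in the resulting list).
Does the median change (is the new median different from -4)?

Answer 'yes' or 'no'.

Old median = -4
Insert x = -4
New median = -4
Changed? no

Answer: no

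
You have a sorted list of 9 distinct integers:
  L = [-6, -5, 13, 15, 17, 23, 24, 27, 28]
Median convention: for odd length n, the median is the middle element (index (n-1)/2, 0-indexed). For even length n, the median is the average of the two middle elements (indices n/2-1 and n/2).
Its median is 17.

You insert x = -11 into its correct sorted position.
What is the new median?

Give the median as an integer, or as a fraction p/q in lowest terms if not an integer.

Old list (sorted, length 9): [-6, -5, 13, 15, 17, 23, 24, 27, 28]
Old median = 17
Insert x = -11
Old length odd (9). Middle was index 4 = 17.
New length even (10). New median = avg of two middle elements.
x = -11: 0 elements are < x, 9 elements are > x.
New sorted list: [-11, -6, -5, 13, 15, 17, 23, 24, 27, 28]
New median = 16

Answer: 16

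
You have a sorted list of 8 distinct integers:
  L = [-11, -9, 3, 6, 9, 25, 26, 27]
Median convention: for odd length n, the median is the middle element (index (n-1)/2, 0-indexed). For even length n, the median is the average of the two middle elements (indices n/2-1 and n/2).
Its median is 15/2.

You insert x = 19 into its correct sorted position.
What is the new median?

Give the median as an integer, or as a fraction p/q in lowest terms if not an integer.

Old list (sorted, length 8): [-11, -9, 3, 6, 9, 25, 26, 27]
Old median = 15/2
Insert x = 19
Old length even (8). Middle pair: indices 3,4 = 6,9.
New length odd (9). New median = single middle element.
x = 19: 5 elements are < x, 3 elements are > x.
New sorted list: [-11, -9, 3, 6, 9, 19, 25, 26, 27]
New median = 9

Answer: 9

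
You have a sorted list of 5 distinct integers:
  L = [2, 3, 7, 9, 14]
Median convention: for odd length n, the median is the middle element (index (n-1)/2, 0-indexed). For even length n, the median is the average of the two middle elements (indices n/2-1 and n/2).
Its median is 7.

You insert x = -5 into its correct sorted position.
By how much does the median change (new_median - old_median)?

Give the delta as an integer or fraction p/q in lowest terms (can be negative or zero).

Old median = 7
After inserting x = -5: new sorted = [-5, 2, 3, 7, 9, 14]
New median = 5
Delta = 5 - 7 = -2

Answer: -2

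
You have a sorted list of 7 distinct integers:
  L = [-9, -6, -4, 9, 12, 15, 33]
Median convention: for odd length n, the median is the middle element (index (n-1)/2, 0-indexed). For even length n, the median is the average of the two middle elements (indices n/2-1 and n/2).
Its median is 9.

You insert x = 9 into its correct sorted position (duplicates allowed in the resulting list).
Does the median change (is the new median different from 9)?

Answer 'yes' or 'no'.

Old median = 9
Insert x = 9
New median = 9
Changed? no

Answer: no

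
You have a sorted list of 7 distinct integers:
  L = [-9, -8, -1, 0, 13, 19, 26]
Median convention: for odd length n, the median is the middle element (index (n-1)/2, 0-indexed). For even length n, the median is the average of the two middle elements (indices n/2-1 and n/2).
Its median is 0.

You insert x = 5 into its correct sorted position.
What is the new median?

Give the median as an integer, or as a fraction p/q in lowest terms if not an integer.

Old list (sorted, length 7): [-9, -8, -1, 0, 13, 19, 26]
Old median = 0
Insert x = 5
Old length odd (7). Middle was index 3 = 0.
New length even (8). New median = avg of two middle elements.
x = 5: 4 elements are < x, 3 elements are > x.
New sorted list: [-9, -8, -1, 0, 5, 13, 19, 26]
New median = 5/2

Answer: 5/2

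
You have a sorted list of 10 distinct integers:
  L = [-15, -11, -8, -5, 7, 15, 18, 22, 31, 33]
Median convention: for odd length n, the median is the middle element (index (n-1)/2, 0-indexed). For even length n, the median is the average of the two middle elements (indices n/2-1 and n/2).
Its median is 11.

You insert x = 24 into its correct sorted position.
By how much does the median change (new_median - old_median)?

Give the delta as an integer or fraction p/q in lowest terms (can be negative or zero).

Old median = 11
After inserting x = 24: new sorted = [-15, -11, -8, -5, 7, 15, 18, 22, 24, 31, 33]
New median = 15
Delta = 15 - 11 = 4

Answer: 4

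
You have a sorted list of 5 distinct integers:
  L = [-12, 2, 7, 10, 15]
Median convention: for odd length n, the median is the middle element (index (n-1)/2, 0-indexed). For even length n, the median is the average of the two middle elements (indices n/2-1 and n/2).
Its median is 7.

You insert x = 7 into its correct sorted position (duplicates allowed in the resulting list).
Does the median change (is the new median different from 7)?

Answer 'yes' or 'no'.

Answer: no

Derivation:
Old median = 7
Insert x = 7
New median = 7
Changed? no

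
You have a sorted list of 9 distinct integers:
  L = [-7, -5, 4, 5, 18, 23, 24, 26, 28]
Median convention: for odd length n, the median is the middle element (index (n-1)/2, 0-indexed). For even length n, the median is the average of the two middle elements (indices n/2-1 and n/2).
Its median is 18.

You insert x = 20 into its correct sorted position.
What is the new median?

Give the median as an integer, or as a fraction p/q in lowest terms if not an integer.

Answer: 19

Derivation:
Old list (sorted, length 9): [-7, -5, 4, 5, 18, 23, 24, 26, 28]
Old median = 18
Insert x = 20
Old length odd (9). Middle was index 4 = 18.
New length even (10). New median = avg of two middle elements.
x = 20: 5 elements are < x, 4 elements are > x.
New sorted list: [-7, -5, 4, 5, 18, 20, 23, 24, 26, 28]
New median = 19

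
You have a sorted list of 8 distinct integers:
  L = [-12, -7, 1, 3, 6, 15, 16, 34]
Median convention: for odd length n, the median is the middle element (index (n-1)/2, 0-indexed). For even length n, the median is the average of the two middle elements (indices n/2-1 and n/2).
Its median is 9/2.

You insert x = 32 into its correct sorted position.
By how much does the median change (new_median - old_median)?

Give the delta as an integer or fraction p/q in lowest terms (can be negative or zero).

Old median = 9/2
After inserting x = 32: new sorted = [-12, -7, 1, 3, 6, 15, 16, 32, 34]
New median = 6
Delta = 6 - 9/2 = 3/2

Answer: 3/2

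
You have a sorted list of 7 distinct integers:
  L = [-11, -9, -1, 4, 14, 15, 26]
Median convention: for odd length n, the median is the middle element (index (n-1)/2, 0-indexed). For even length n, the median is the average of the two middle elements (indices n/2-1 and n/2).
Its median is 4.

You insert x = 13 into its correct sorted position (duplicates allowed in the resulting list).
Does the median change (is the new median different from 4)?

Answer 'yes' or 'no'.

Answer: yes

Derivation:
Old median = 4
Insert x = 13
New median = 17/2
Changed? yes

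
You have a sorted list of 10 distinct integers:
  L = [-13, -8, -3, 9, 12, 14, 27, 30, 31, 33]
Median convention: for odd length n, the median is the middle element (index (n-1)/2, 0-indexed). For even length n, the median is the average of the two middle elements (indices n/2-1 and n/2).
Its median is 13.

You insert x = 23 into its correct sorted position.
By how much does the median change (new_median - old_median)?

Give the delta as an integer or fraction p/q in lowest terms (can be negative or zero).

Answer: 1

Derivation:
Old median = 13
After inserting x = 23: new sorted = [-13, -8, -3, 9, 12, 14, 23, 27, 30, 31, 33]
New median = 14
Delta = 14 - 13 = 1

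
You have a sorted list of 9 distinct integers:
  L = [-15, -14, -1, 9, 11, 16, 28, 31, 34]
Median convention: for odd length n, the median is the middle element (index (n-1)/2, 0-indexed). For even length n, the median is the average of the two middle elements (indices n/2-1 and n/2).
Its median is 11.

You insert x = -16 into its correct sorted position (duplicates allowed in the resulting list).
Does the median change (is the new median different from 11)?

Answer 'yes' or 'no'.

Old median = 11
Insert x = -16
New median = 10
Changed? yes

Answer: yes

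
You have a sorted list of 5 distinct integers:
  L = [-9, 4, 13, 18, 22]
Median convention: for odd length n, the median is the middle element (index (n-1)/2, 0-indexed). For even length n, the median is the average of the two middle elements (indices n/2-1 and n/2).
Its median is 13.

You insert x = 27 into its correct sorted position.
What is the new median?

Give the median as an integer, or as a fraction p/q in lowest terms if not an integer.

Old list (sorted, length 5): [-9, 4, 13, 18, 22]
Old median = 13
Insert x = 27
Old length odd (5). Middle was index 2 = 13.
New length even (6). New median = avg of two middle elements.
x = 27: 5 elements are < x, 0 elements are > x.
New sorted list: [-9, 4, 13, 18, 22, 27]
New median = 31/2

Answer: 31/2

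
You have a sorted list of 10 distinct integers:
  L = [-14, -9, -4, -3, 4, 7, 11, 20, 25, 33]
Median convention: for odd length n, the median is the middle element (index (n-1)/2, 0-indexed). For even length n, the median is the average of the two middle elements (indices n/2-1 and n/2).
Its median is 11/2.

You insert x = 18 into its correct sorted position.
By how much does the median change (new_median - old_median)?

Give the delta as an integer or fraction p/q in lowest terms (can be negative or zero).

Answer: 3/2

Derivation:
Old median = 11/2
After inserting x = 18: new sorted = [-14, -9, -4, -3, 4, 7, 11, 18, 20, 25, 33]
New median = 7
Delta = 7 - 11/2 = 3/2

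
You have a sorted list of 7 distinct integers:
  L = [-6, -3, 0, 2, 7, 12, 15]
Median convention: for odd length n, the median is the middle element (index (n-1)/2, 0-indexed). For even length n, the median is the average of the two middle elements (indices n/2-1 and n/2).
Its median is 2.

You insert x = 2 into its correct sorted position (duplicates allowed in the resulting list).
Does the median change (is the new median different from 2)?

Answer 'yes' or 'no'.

Answer: no

Derivation:
Old median = 2
Insert x = 2
New median = 2
Changed? no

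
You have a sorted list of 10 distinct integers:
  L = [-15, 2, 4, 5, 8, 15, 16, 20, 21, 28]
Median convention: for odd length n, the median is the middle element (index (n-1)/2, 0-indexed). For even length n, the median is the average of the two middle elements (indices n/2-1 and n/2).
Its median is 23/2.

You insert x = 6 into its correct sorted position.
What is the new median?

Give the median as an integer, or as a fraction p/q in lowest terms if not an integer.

Old list (sorted, length 10): [-15, 2, 4, 5, 8, 15, 16, 20, 21, 28]
Old median = 23/2
Insert x = 6
Old length even (10). Middle pair: indices 4,5 = 8,15.
New length odd (11). New median = single middle element.
x = 6: 4 elements are < x, 6 elements are > x.
New sorted list: [-15, 2, 4, 5, 6, 8, 15, 16, 20, 21, 28]
New median = 8

Answer: 8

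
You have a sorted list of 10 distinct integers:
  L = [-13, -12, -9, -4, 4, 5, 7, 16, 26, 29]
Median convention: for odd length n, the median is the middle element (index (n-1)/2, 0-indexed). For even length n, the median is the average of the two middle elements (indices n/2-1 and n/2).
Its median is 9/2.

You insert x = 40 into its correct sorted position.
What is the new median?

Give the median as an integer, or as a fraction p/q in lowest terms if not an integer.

Old list (sorted, length 10): [-13, -12, -9, -4, 4, 5, 7, 16, 26, 29]
Old median = 9/2
Insert x = 40
Old length even (10). Middle pair: indices 4,5 = 4,5.
New length odd (11). New median = single middle element.
x = 40: 10 elements are < x, 0 elements are > x.
New sorted list: [-13, -12, -9, -4, 4, 5, 7, 16, 26, 29, 40]
New median = 5

Answer: 5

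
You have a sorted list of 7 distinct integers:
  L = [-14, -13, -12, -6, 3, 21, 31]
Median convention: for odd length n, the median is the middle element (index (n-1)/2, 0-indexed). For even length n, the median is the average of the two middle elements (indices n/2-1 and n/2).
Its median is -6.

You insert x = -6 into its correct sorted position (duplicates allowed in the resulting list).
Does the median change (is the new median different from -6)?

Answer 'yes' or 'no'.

Old median = -6
Insert x = -6
New median = -6
Changed? no

Answer: no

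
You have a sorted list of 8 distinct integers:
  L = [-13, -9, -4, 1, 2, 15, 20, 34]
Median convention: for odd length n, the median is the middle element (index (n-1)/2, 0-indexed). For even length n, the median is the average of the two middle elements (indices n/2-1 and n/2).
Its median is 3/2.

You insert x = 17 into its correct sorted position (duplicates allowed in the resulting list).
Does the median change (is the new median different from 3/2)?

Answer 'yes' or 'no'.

Old median = 3/2
Insert x = 17
New median = 2
Changed? yes

Answer: yes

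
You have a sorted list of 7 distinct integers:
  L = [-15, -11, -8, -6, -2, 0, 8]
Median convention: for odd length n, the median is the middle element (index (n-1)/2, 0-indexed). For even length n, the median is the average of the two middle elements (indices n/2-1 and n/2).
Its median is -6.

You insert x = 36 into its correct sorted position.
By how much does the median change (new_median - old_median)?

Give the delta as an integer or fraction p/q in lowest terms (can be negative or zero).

Old median = -6
After inserting x = 36: new sorted = [-15, -11, -8, -6, -2, 0, 8, 36]
New median = -4
Delta = -4 - -6 = 2

Answer: 2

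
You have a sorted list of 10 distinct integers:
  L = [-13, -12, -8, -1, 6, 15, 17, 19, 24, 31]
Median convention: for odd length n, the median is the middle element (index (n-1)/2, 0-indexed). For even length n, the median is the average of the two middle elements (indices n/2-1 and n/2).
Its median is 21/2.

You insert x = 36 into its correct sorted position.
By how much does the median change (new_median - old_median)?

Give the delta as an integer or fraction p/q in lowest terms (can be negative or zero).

Answer: 9/2

Derivation:
Old median = 21/2
After inserting x = 36: new sorted = [-13, -12, -8, -1, 6, 15, 17, 19, 24, 31, 36]
New median = 15
Delta = 15 - 21/2 = 9/2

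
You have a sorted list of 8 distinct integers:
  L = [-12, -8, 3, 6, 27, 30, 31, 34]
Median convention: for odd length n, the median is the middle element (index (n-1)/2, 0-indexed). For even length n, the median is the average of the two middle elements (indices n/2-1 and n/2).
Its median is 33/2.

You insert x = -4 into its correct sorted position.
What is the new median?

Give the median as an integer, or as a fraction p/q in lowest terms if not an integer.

Answer: 6

Derivation:
Old list (sorted, length 8): [-12, -8, 3, 6, 27, 30, 31, 34]
Old median = 33/2
Insert x = -4
Old length even (8). Middle pair: indices 3,4 = 6,27.
New length odd (9). New median = single middle element.
x = -4: 2 elements are < x, 6 elements are > x.
New sorted list: [-12, -8, -4, 3, 6, 27, 30, 31, 34]
New median = 6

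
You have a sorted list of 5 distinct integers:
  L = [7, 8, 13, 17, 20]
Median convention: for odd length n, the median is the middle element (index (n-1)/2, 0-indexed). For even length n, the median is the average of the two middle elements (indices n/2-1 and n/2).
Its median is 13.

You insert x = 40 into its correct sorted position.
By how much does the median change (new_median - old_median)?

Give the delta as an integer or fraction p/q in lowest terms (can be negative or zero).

Answer: 2

Derivation:
Old median = 13
After inserting x = 40: new sorted = [7, 8, 13, 17, 20, 40]
New median = 15
Delta = 15 - 13 = 2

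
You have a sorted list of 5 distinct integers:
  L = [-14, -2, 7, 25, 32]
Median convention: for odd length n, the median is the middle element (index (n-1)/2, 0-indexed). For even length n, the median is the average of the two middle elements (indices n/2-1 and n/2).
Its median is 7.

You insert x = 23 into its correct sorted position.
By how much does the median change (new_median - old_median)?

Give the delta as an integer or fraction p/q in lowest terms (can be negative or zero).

Answer: 8

Derivation:
Old median = 7
After inserting x = 23: new sorted = [-14, -2, 7, 23, 25, 32]
New median = 15
Delta = 15 - 7 = 8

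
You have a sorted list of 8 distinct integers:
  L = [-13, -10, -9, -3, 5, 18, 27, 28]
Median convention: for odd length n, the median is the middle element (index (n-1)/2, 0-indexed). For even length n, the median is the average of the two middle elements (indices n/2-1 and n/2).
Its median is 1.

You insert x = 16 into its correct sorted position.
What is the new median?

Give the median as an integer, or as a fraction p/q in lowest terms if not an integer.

Old list (sorted, length 8): [-13, -10, -9, -3, 5, 18, 27, 28]
Old median = 1
Insert x = 16
Old length even (8). Middle pair: indices 3,4 = -3,5.
New length odd (9). New median = single middle element.
x = 16: 5 elements are < x, 3 elements are > x.
New sorted list: [-13, -10, -9, -3, 5, 16, 18, 27, 28]
New median = 5

Answer: 5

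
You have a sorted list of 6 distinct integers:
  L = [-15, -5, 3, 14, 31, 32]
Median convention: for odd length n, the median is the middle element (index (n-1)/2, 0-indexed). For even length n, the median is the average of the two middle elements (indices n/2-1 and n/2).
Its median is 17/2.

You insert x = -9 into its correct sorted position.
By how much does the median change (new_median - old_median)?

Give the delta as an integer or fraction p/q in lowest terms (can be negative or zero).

Old median = 17/2
After inserting x = -9: new sorted = [-15, -9, -5, 3, 14, 31, 32]
New median = 3
Delta = 3 - 17/2 = -11/2

Answer: -11/2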